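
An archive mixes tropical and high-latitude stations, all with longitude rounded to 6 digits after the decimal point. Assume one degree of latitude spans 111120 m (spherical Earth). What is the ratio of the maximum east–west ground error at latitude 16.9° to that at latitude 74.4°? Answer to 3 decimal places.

Rounding to 6 decimal places leaves the longitude within ±5e-07° of the true value.
At 16.9°: 5e-07° × 111120 × cos 16.9° = 5e-07 × 111120 × 0.9568 ≈ 0.053161 m.
At 74.4°: 5e-07° × 111120 × cos 74.4° = 5e-07 × 111120 × 0.2689 ≈ 0.014941 m.
The ratio reduces to cos 16.9° / cos 74.4° = 0.9568/0.2689 ≈ 3.5580.

3.558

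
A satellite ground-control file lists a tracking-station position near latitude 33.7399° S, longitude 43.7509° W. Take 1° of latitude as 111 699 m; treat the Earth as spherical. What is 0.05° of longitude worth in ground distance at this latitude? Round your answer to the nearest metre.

4644 metres

One degree of longitude here spans 111699 × cos 33.7399° = 111699 × 0.8316 ≈ 92885.3 m; 0.05° of that is 4644.26 m.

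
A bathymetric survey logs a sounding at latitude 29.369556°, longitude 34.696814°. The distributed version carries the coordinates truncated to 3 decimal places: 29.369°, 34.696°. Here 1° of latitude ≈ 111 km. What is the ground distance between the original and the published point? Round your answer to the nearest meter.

100 meters

The latitude changed by +0.000556° and the longitude by +0.000814°.
N–S: 0.000556° × 111000 m/° = 61.716 m.
East–west at this latitude: 0.000814° × 111000 × cos 29.369° ≈ 0.000814 × 96734.2 = 78.7416 m.
Combined displacement = (61.716² + 78.7416²)^½ ≈ 100.046 m.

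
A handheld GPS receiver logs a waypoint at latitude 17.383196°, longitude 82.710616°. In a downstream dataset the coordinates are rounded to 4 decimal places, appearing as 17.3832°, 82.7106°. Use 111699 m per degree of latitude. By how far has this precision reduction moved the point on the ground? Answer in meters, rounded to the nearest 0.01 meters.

1.76 meters

The latitude changed by -0.000004° and the longitude by +0.000016°.
North–south shift: -0.000004 × 111699 = -0.446796 m.
E–W at 17.3832°: 0.000016° × 111699 × cos 17.3832° = 0.000016 × 111699 × 0.9543 ≈ 1.70556 m.
Distance: √(0.446796² + 1.70556²) ≈ 1.76311 m.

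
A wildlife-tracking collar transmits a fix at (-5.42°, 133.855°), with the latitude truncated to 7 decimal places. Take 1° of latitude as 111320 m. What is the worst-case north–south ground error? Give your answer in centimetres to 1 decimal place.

1.1 centimetres

Truncating at 7 decimal places can drop up to a full unit in the last place, so the latitude may be off by as much as 1e-07°.
So the N–S error is at most 1e-07 × 111320 = 0.011132 m.
That is 0.011132 m = 1.1132 cm.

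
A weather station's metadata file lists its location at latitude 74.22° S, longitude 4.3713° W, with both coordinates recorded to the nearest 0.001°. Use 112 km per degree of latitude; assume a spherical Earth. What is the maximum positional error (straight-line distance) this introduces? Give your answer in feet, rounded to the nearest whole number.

190 feet

Rounding to 3 decimal places leaves each coordinate within ±0.0005° of the true value.
Latitude error → 0.0005 × 112000 = 56 m along the meridian.
East–west component at 74.22°: 0.0005° × 112000 × cos 74.22° ≈ 0.0005 × 30457.8 ≈ 15.2289 m.
The two errors are perpendicular, so the maximum displacement is √(56² + 15.2289²) ≈ 58.0338 m.
Converting: 58.0338 m × 3.2808 ft/m ≈ 190.4 ft.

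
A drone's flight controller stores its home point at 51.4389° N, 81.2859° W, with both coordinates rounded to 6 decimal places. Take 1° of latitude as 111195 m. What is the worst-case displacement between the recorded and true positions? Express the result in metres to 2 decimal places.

Rounding to 6 decimal places leaves each coordinate within ±5e-07° of the true value.
North–south component: 5e-07° × 111195 = 0.0555975 m.
E–W at 51.4389°: 5e-07° × 111195 × cos 51.4389° = 5e-07 × 111195 × 0.6233 ≈ 0.0346566 m.
Combining orthogonally: (0.0555975² + 0.0346566²)^½ ≈ 0.0655146 m.

0.07 metres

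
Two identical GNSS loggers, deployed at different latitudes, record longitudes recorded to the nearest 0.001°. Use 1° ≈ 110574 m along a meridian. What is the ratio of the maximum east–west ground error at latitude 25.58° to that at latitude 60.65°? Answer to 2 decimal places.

Rounding to 3 decimal places leaves the longitude within ±0.0005° of the true value.
At 25.58°: 0.0005° × 110574 × cos 25.58° = 0.0005 × 110574 × 0.9020 ≈ 49.868 m.
At 60.65°: 0.0005° × 110574 × cos 60.65° = 0.0005 × 110574 × 0.4901 ≈ 27.099 m.
The ratio reduces to cos 25.58° / cos 60.65° = 0.9020/0.4901 ≈ 1.8402.

1.84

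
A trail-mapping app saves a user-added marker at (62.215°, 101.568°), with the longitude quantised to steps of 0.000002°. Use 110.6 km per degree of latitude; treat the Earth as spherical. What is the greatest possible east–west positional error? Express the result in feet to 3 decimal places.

With a 0.000002° grid the true value lies within half a step, ±0.000002°/2 = ±1e-06°, of the stored one.
At latitude 62.215° a degree of longitude spans 110600 m × cos 62.215° = 110600 × 0.4662 ≈ 51556.7 m.
Maximum E–W displacement: 1e-06 × 51556.7 = 0.0515567 m.
In feet: 0.0515567 m ÷ 0.3048 ≈ 0.16915 ft.

0.169 feet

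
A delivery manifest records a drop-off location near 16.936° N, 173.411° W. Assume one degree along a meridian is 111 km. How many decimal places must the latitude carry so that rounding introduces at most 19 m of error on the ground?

4

One degree of latitude covers 111000 m.
With N decimal places the half-ulp bound is 0.5·10⁻ᴺ°, or 0.5·10⁻ᴺ × 111000 m on the ground.
Setting 55500 × 10⁻ᴺ ≤ 19 gives 10ᴺ ≥ 2921, i.e. N ≥ 3.47.
So 4 decimal places suffice (5.55 m); 3 would allow up to 55.5 m.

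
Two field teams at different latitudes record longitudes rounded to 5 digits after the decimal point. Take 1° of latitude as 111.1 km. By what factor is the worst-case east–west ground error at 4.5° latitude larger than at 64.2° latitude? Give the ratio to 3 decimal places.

Rounding to 5 decimal places leaves the longitude within ±5e-06° of the true value.
Error at 4.5° = 5e-06° × 111100 × cos 4.5° ≈ 0.5555 × 0.9969 = 0.55379 m.
Error at 64.2° = 5e-06° × 111100 × cos 64.2° ≈ 0.5555 × 0.4352 = 0.24177 m.
The ratio reduces to cos 4.5° / cos 64.2° = 0.9969/0.4352 ≈ 2.2905.

2.291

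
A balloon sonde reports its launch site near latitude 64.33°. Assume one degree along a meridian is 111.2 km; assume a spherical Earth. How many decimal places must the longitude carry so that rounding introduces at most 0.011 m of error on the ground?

At 64.33° one degree of longitude covers 111200 × cos 64.33° ≈ 111200 × 0.4332 ≈ 48170.4 m.
With N decimal places the half-ulp bound is 0.5·10⁻ᴺ°, or 0.5·10⁻ᴺ × 48170.4 m on the ground.
Setting 24085.2 × 10⁻ᴺ ≤ 0.011 gives 10ᴺ ≥ 2.19e+06, i.e. N ≥ 6.34.
At 6 places the error can reach 0.0241 m, but 7 places keeps it to 0.00241 m.

7 decimal places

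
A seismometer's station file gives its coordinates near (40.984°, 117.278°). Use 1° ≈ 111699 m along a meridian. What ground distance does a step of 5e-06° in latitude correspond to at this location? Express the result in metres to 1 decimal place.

0.6 metres

5e-06° × 111699 m/° = 0.558495 m.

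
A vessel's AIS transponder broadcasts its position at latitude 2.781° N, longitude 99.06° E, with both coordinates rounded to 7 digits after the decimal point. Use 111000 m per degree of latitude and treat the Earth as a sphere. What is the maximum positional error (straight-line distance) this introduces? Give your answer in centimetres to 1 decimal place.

0.8 centimetres

Rounding to 7 decimal places leaves each coordinate within ±5e-08° of the true value.
Latitude error → 5e-08 × 111000 = 0.00555 m along the meridian.
East–west component at 2.781°: 5e-08° × 111000 × cos 2.781° ≈ 5e-08 × 110869 ≈ 0.00554346 m.
Combining orthogonally: (0.00555² + 0.00554346²)^½ ≈ 0.00784426 m.
That is 0.00784426 m = 0.78443 cm.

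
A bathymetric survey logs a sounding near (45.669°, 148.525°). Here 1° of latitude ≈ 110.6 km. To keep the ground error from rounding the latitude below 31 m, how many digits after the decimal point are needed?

One degree of latitude covers 110600 m.
Rounding to N decimal places gives at most 0.5 × 10⁻ᴺ degrees of error, i.e. 0.5 × 10⁻ᴺ × 110600 m.
Need 0.5 × 110600 × 10⁻ᴺ ≤ 31 → 10⁻ᴺ ≤ 5.606e-04, so N ≥ 3.25.
So 4 decimal places suffice (5.53 m); 3 would allow up to 55.3 m.

4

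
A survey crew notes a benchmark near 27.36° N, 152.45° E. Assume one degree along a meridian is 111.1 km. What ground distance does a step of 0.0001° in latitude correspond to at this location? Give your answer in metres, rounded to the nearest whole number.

0.0001° × 111100 m/° = 11.11 m.

11 metres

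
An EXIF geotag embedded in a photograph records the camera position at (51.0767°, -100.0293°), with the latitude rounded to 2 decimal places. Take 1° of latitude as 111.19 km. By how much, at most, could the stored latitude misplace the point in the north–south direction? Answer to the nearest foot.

Rounding to 2 decimal places leaves the latitude within ±0.005° of the true value.
North–south distance: 0.005° × 111190 m/° = 555.95 m.
In feet: 555.95 m ÷ 0.3048 ≈ 1824 ft.

1824 feet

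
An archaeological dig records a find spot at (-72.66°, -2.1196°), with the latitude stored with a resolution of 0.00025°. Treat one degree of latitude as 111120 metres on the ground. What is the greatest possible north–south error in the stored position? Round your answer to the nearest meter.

With a 0.00025° grid the true value lies within half a step, ±0.00025°/2 = ±0.000125°, of the stored one.
North–south distance: 0.000125° × 111120 m/° = 13.89 m.

14 meters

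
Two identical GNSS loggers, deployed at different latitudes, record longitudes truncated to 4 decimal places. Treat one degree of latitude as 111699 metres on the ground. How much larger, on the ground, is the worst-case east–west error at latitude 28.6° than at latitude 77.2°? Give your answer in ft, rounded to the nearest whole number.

24 ft

Truncating at 4 decimal places can drop up to a full unit in the last place, so the longitude may be off by as much as 0.0001°.
At 28.6°: 0.0001° × 111699 × cos 28.6° = 0.0001 × 111699 × 0.8780 ≈ 9.807 m.
At 77.2°: 0.0001° × 111699 × cos 77.2° = 0.0001 × 111699 × 0.2215 ≈ 2.4747 m.
So the lower-latitude error exceeds the higher by 9.807 − 2.4747 = 7.3323 m.
Converting: 7.33231 m × 3.2808 ft/m ≈ 24.056 ft.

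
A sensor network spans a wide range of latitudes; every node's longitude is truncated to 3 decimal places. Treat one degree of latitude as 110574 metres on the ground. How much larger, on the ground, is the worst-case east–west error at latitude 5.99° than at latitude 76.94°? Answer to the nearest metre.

Truncating at 3 decimal places can drop up to a full unit in the last place, so the longitude may be off by as much as 0.001°.
At 5.99°: 0.001° × 110574 × cos 5.99° = 0.001 × 110574 × 0.9945 ≈ 109.97 m.
At 76.94°: 0.001° × 110574 × cos 76.94° = 0.001 × 110574 × 0.2260 ≈ 24.987 m.
So the lower-latitude error exceeds the higher by 109.97 − 24.987 = 84.984 m.

85 metres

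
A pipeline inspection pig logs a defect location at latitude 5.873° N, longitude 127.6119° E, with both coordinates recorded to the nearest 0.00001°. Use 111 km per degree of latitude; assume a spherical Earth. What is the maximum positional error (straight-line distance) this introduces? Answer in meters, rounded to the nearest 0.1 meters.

0.8 meters

Rounding to 5 decimal places leaves each coordinate within ±5e-06° of the true value.
Latitude error → 5e-06 × 111000 = 0.555 m along the meridian.
E–W at 5.873°: 5e-06° × 111000 × cos 5.873° = 5e-06 × 111000 × 0.9948 ≈ 0.552087 m.
Worst case both components are at the extreme and orthogonal: √(0.555² + 0.552087²) ≈ 0.782831 m.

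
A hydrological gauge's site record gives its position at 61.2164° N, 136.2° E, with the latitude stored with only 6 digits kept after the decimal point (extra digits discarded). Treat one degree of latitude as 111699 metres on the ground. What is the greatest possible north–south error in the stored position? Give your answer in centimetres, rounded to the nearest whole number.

Truncating at 6 decimal places can drop up to a full unit in the last place, so the latitude may be off by as much as 1e-06°.
Along the meridian that is 1e-06° × 111699 m/° = 0.111699 m.
That is 0.111699 m = 11.17 cm.

11 centimetres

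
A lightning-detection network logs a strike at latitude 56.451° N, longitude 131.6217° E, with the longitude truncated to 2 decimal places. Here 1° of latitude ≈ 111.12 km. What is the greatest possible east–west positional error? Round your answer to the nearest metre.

Truncating at 2 decimal places can drop up to a full unit in the last place, so the longitude may be off by as much as 0.01°.
At latitude 56.451° a degree of longitude spans 111120 m × cos 56.451° = 111120 × 0.5526 ≈ 61410.5 m.
Maximum E–W displacement: 0.01 × 61410.5 = 614.105 m.

614 metres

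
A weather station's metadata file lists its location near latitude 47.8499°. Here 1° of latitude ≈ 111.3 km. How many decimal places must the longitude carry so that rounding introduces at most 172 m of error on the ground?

3

At 47.8499° one degree of longitude covers 111300 × cos 47.8499° ≈ 111300 × 0.6711 ≈ 74690.7 m.
N decimal places → at most half a unit in the last place, 0.5 × 10⁻ᴺ° = 74690.7/2 × 10⁻ᴺ m.
Setting 37345.3 × 10⁻ᴺ ≤ 172 gives 10ᴺ ≥ 217.1, i.e. N ≥ 2.34.
So 3 decimal places suffice (37.3 m); 2 would allow up to 373 m.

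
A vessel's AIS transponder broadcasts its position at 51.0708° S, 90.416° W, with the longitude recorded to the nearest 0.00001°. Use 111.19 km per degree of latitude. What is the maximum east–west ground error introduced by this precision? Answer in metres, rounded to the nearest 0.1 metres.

0.3 metres

Rounding to 5 decimal places leaves the longitude within ±5e-06° of the true value.
One degree of longitude at 51.0708° is 111190 × cos 51.0708° ≈ 111190 × 0.6284 = 69867.3 m.
So at most 5e-06° × 69867.3 ≈ 0.349337 m east–west.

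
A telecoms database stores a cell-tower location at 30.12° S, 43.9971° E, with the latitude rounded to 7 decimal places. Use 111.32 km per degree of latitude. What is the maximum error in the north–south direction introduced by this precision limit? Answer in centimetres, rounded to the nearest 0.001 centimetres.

Rounding to 7 decimal places leaves the latitude within ±5e-08° of the true value.
So the N–S error is at most 5e-08 × 111320 = 0.005566 m.
That is 0.005566 m = 0.5566 cm.

0.557 centimetres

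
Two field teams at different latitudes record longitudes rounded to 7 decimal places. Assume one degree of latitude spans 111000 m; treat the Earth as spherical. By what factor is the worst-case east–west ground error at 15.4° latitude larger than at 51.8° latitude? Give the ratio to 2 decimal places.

Rounding to 7 decimal places leaves the longitude within ±5e-08° of the true value.
At 15.4°: 5e-08° × 111000 × cos 15.4° = 5e-08 × 111000 × 0.9641 ≈ 0.0053507 m.
At 51.8°: 5e-08° × 111000 × cos 51.8° = 5e-08 × 111000 × 0.6184 ≈ 0.0034322 m.
Ratio: 0.0053507 / 0.0034322 = cos 15.4° / cos 51.8° ≈ 1.5590.

1.56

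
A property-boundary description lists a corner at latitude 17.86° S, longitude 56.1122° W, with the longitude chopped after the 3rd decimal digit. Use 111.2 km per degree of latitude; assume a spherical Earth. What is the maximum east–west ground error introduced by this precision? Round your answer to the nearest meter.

106 meters

Truncating at 3 decimal places can drop up to a full unit in the last place, so the longitude may be off by as much as 0.001°.
One degree of longitude at 17.86° is 111200 × cos 17.86° ≈ 111200 × 0.9518 = 105841 m.
So at most 0.001° × 105841 ≈ 105.841 m east–west.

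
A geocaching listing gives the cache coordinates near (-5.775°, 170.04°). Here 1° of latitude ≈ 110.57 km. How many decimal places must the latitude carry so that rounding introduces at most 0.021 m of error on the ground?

One degree of latitude covers 110570 m.
Rounding to N decimal places gives at most 0.5 × 10⁻ᴺ degrees of error, i.e. 0.5 × 10⁻ᴺ × 110570 m.
Need 0.5 × 110570 × 10⁻ᴺ ≤ 0.021 → 10⁻ᴺ ≤ 3.798e-07, so N ≥ 6.42.
At 6 places the error can reach 0.0553 m, but 7 places keeps it to 0.00553 m.

7 decimal places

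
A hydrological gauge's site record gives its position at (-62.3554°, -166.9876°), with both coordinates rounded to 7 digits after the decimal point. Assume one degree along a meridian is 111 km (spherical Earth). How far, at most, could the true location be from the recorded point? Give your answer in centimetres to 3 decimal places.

Rounding to 7 decimal places leaves each coordinate within ±5e-08° of the true value.
Latitude error → 5e-08 × 111000 = 0.00555 m along the meridian.
East–west component at 62.3554°: 5e-08° × 111000 × cos 62.3554° ≈ 5e-08 × 51502.4 ≈ 0.00257512 m.
The two errors are perpendicular, so the maximum displacement is √(0.00555² + 0.00257512²) ≈ 0.00611831 m.
That is 0.00611831 m = 0.61183 cm.

0.612 centimetres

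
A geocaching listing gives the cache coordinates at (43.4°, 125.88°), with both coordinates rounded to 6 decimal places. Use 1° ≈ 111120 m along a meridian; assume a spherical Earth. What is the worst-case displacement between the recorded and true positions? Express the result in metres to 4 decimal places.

0.0687 metres

Rounding to 6 decimal places leaves each coordinate within ±5e-07° of the true value.
North–south component: 5e-07° × 111120 = 0.05556 m.
E–W at 43.4°: 5e-07° × 111120 × cos 43.4° = 5e-07 × 111120 × 0.7266 ≈ 0.0403685 m.
The two errors are perpendicular, so the maximum displacement is √(0.05556² + 0.0403685²) ≈ 0.068677 m.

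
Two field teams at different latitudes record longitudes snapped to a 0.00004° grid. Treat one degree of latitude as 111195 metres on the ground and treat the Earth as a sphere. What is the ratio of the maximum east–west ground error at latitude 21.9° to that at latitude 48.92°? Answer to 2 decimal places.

With a 0.00004° grid the true value lies within half a step, ±0.00004°/2 = ±2e-05°, of the stored one.
Error at 21.9° = 2e-05° × 111195 × cos 21.9° ≈ 2.2239 × 0.9278 = 2.0634 m.
At 48.92°: 2e-05° × 111195 × cos 48.92° = 2e-05 × 111195 × 0.6571 ≈ 1.4614 m.
Ratio: 2.0634 / 1.4614 = cos 21.9° / cos 48.92° ≈ 1.4120.

1.41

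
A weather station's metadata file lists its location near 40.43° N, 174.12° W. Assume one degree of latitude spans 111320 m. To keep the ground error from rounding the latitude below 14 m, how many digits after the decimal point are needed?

One degree of latitude covers 111320 m.
With N decimal places the half-ulp bound is 0.5·10⁻ᴺ°, or 0.5·10⁻ᴺ × 111320 m on the ground.
Need 0.5 × 111320 × 10⁻ᴺ ≤ 14 → 10⁻ᴺ ≤ 2.515e-04, so N ≥ 3.60.
So 4 decimal places suffice (5.57 m); 3 would allow up to 55.7 m.

4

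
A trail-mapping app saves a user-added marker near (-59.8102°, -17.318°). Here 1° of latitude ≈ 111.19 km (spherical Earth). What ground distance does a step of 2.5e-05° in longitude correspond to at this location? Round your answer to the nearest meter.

2.5e-05° of longitude at 59.8102° is 2.5e-05 × 111190 × cos 59.8102° ≈ 2.5e-05 × 55913.7 = 1.39784 m.

1 meters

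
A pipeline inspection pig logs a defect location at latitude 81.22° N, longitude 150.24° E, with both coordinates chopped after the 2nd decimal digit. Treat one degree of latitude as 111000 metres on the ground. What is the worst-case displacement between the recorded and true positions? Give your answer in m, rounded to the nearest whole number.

1123 m

Truncating at 2 decimal places can drop up to a full unit in the last place, so each coordinate may be off by as much as 0.01°.
Latitude error → 0.01 × 111000 = 1110 m along the meridian.
Longitude error → 0.01 × 111000 × cos 81.22° = 0.01 × 111000 × 0.1526 ≈ 169.431 m.
Worst case both components are at the extreme and orthogonal: √(1110² + 169.431²) ≈ 1122.86 m.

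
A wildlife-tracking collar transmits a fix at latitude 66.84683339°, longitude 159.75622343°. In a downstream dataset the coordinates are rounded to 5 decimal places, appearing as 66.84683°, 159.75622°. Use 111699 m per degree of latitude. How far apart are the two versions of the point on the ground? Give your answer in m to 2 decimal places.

0.41 m

The latitude changed by +0.00000339° and the longitude by +0.00000343°.
North–south shift: 0.00000339 × 111699 = 0.37866 m.
East–west at this latitude: 0.00000343° × 111699 × cos 66.8468° ≈ 0.00000343 × 43919 = 0.150642 m.
Distance: √(0.37866² + 0.150642²) ≈ 0.407524 m.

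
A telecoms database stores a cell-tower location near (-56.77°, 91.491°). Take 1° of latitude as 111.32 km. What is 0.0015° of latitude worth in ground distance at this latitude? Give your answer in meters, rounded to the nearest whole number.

167 meters

0.0015° × 111320 m/° = 166.98 m.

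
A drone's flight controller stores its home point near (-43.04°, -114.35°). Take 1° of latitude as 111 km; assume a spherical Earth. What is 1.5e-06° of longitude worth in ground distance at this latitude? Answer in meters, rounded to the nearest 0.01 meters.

0.12 meters

At 43.04° a degree of longitude is 111000 × cos 43.04° ≈ 81127.4 m, so 1.5e-06° corresponds to 0.121691 m.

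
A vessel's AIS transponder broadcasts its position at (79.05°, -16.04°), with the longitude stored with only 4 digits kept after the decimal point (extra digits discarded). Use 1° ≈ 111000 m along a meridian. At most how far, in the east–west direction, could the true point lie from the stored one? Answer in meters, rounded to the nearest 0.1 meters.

Truncating at 4 decimal places can drop up to a full unit in the last place, so the longitude may be off by as much as 0.0001°.
At latitude 79.05° a degree of longitude spans 111000 m × cos 79.05° = 111000 × 0.1900 ≈ 21084.7 m.
Maximum E–W displacement: 0.0001 × 21084.7 = 2.10847 m.

2.1 meters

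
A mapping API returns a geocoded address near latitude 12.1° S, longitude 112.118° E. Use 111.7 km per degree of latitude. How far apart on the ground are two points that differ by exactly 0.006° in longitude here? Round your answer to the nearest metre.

0.006° of longitude at 12.1° is 0.006 × 111700 × cos 12.1° ≈ 0.006 × 109218 = 655.31 m.

655 metres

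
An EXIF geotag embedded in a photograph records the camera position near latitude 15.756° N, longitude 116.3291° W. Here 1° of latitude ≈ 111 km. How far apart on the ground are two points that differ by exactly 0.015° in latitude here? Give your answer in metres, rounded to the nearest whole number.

1665 metres

0.015° × 111000 m/° = 1665 m.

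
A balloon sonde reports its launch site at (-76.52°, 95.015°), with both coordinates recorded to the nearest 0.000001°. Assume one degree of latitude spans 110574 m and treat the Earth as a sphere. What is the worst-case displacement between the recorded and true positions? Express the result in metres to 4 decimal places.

0.0568 metres

Rounding to 6 decimal places leaves each coordinate within ±5e-07° of the true value.
N–S: 5e-07° × 110574 m/° = 0.055287 m.
Longitude error → 5e-07 × 110574 × cos 76.52° = 5e-07 × 110574 × 0.2331 ≈ 0.0128877 m.
The two errors are perpendicular, so the maximum displacement is √(0.055287² + 0.0128877²) ≈ 0.0567692 m.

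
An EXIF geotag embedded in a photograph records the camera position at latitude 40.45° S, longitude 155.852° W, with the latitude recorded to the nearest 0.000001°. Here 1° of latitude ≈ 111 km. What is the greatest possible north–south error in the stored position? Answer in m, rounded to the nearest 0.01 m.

0.06 m

Rounding to 6 decimal places leaves the latitude within ±5e-07° of the true value.
North–south distance: 5e-07° × 111000 m/° = 0.0555 m.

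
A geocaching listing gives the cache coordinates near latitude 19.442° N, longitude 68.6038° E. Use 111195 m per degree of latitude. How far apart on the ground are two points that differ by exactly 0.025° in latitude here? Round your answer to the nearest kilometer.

3 kilometers

Along a meridian 0.025° is 0.025 × 111195 = 2779.88 m.
That is 2779.88 m = 2.7799 km.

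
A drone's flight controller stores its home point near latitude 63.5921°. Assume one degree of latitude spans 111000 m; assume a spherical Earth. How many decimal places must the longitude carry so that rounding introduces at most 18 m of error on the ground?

4

At 63.5921° one degree of longitude covers 111000 × cos 63.5921° ≈ 111000 × 0.4448 ≈ 49368.2 m.
With N decimal places the half-ulp bound is 0.5·10⁻ᴺ°, or 0.5·10⁻ᴺ × 49368.2 m on the ground.
Setting 24684.1 × 10⁻ᴺ ≤ 18 gives 10ᴺ ≥ 1371, i.e. N ≥ 3.14.
N = 3 would give 24.7 m (too coarse); N = 4 gives 2.47 m ≤ 18 m.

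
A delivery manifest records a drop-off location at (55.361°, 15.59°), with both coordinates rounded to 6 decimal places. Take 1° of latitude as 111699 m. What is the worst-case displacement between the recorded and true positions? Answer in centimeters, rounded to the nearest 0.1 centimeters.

6.4 centimeters

Rounding to 6 decimal places leaves each coordinate within ±5e-07° of the true value.
Latitude error → 5e-07 × 111699 = 0.0558495 m along the meridian.
E–W at 55.361°: 5e-07° × 111699 × cos 55.361° = 5e-07 × 111699 × 0.5684 ≈ 0.0317451 m.
The two errors are perpendicular, so the maximum displacement is √(0.0558495² + 0.0317451²) ≈ 0.0642411 m.
That is 0.0642411 m = 6.4241 cm.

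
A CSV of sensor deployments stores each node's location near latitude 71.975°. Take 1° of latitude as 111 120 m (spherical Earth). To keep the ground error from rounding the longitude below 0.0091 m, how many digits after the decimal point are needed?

7 decimal places

At 71.975° one degree of longitude covers 111120 × cos 71.975° ≈ 111120 × 0.3094 ≈ 34384.1 m.
N decimal places → at most half a unit in the last place, 0.5 × 10⁻ᴺ° = 34384.1/2 × 10⁻ᴺ m.
Setting 17192 × 10⁻ᴺ ≤ 0.0091 gives 10ᴺ ≥ 1.889e+06, i.e. N ≥ 6.28.
N = 6 would give 0.0172 m (too coarse); N = 7 gives 0.00172 m ≤ 0.0091 m.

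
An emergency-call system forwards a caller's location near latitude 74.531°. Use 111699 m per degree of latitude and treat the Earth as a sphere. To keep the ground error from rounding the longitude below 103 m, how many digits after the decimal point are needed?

At 74.531° one degree of longitude covers 111699 × cos 74.531° ≈ 111699 × 0.2667 ≈ 29792 m.
With N decimal places the half-ulp bound is 0.5·10⁻ᴺ°, or 0.5·10⁻ᴺ × 29792 m on the ground.
Need 0.5 × 29792 × 10⁻ᴺ ≤ 103 → 10⁻ᴺ ≤ 6.915e-03, so N ≥ 2.16.
So 3 decimal places suffice (14.9 m); 2 would allow up to 149 m.

3 decimal places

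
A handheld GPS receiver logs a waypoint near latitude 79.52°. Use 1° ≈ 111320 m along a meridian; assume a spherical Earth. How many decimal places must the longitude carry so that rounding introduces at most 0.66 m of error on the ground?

5

At 79.52° one degree of longitude covers 111320 × cos 79.52° ≈ 111320 × 0.1819 ≈ 20248.3 m.
Rounding to N decimal places gives at most 0.5 × 10⁻ᴺ degrees of error, i.e. 0.5 × 10⁻ᴺ × 20248.3 m.
Setting 10124.1 × 10⁻ᴺ ≤ 0.66 gives 10ᴺ ≥ 1.534e+04, i.e. N ≥ 4.19.
At 4 places the error can reach 1.01 m, but 5 places keeps it to 0.101 m.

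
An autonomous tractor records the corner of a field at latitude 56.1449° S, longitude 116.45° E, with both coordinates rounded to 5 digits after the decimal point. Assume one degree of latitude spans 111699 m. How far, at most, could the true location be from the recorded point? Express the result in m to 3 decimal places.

0.639 m

Rounding to 5 decimal places leaves each coordinate within ±5e-06° of the true value.
Latitude error → 5e-06 × 111699 = 0.558495 m along the meridian.
E–W at 56.1449°: 5e-06° × 111699 × cos 56.1449° = 5e-06 × 111699 × 0.5571 ≈ 0.311134 m.
Combining orthogonally: (0.558495² + 0.311134²)^½ ≈ 0.639313 m.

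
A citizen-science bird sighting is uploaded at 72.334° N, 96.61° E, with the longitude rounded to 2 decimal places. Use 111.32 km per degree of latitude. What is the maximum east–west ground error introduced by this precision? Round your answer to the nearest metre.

169 metres

Rounding to 2 decimal places leaves the longitude within ±0.005° of the true value.
At latitude 72.334° a degree of longitude spans 111320 m × cos 72.334° = 111320 × 0.3035 ≈ 33782 m.
So at most 0.005° × 33782 ≈ 168.91 m east–west.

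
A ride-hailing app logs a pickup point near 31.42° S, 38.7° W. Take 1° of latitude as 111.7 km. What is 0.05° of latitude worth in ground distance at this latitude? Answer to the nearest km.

Along a meridian 0.05° is 0.05 × 111700 = 5585 m.
That is 5585 m = 5.585 km.

6 km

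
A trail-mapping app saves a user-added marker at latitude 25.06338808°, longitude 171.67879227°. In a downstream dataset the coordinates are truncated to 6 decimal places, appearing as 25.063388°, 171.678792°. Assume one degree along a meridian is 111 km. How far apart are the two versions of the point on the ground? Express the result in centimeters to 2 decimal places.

2.86 centimeters

Δlat = 25.06338808 − 25.063388 = +0.00000008°; Δlon = 171.67879227 − 171.678792 = +0.00000027°.
N–S: 0.00000008° × 111000 m/° = 0.00888 m.
East–west at this latitude: 0.00000027° × 111000 × cos 25.0634° ≈ 0.00000027 × 100548 = 0.027148 m.
Combined displacement = (0.00888² + 0.027148²)^½ ≈ 0.0285634 m.
That is 0.0285634 m = 2.8563 cm.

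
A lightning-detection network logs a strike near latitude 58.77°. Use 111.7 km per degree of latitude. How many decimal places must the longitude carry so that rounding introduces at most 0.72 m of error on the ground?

5 decimal places

At 58.77° one degree of longitude covers 111700 × cos 58.77° ≈ 111700 × 0.5185 ≈ 57913.6 m.
N decimal places → at most half a unit in the last place, 0.5 × 10⁻ᴺ° = 57913.6/2 × 10⁻ᴺ m.
Setting 28956.8 × 10⁻ᴺ ≤ 0.72 gives 10ᴺ ≥ 4.022e+04, i.e. N ≥ 4.60.
So 5 decimal places suffice (0.29 m); 4 would allow up to 2.9 m.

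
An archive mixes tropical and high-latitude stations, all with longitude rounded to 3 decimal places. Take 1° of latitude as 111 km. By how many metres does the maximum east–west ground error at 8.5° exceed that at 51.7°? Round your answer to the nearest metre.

Rounding to 3 decimal places leaves the longitude within ±0.0005° of the true value.
Error at 8.5° = 0.0005° × 111000 × cos 8.5° ≈ 55.5 × 0.9890 = 54.89 m.
At 51.7°: 0.0005° × 111000 × cos 51.7° = 0.0005 × 111000 × 0.6198 ≈ 34.398 m.
So the lower-latitude error exceeds the higher by 54.89 − 34.398 = 20.493 m.

20 metres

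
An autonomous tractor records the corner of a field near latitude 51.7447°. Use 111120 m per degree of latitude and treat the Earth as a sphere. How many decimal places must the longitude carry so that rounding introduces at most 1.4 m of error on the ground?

At 51.7447° one degree of longitude covers 111120 × cos 51.7447° ≈ 111120 × 0.6192 ≈ 68801.8 m.
Rounding to N decimal places gives at most 0.5 × 10⁻ᴺ degrees of error, i.e. 0.5 × 10⁻ᴺ × 68801.8 m.
Need 0.5 × 68801.8 × 10⁻ᴺ ≤ 1.4 → 10⁻ᴺ ≤ 4.070e-05, so N ≥ 4.39.
So 5 decimal places suffice (0.344 m); 4 would allow up to 3.44 m.

5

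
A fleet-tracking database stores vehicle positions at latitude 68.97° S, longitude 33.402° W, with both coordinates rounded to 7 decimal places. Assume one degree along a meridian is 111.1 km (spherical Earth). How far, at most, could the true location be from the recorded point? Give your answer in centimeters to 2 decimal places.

0.59 centimeters

Rounding to 7 decimal places leaves each coordinate within ±5e-08° of the true value.
North–south component: 5e-08° × 111100 = 0.005555 m.
E–W at 68.97°: 5e-08° × 111100 × cos 68.97° = 5e-08 × 111100 × 0.3589 ≈ 0.00199345 m.
Combining orthogonally: (0.005555² + 0.00199345²)^½ ≈ 0.00590185 m.
That is 0.00590185 m = 0.59019 cm.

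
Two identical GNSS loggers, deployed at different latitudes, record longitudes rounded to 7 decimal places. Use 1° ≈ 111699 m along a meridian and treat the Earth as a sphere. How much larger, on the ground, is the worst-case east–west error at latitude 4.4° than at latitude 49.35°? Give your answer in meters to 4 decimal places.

0.0019 meters

Rounding to 7 decimal places leaves the longitude within ±5e-08° of the true value.
At 4.4°: 5e-08° × 111699 × cos 4.4° = 5e-08 × 111699 × 0.9971 ≈ 0.0055685 m.
At 49.35°: 5e-08° × 111699 × cos 49.35° = 5e-08 × 111699 × 0.6514 ≈ 0.0036382 m.
Difference: 0.0055685 − 0.0036382 = 0.0019302 m.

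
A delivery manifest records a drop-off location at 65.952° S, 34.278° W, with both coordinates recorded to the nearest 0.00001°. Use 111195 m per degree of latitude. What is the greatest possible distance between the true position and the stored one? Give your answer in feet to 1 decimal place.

2.0 feet

Rounding to 5 decimal places leaves each coordinate within ±5e-06° of the true value.
Latitude error → 5e-06 × 111195 = 0.555975 m along the meridian.
East–west component at 65.952°: 5e-06° × 111195 × cos 65.952° ≈ 5e-06 × 45312.2 ≈ 0.226561 m.
The two errors are perpendicular, so the maximum displacement is √(0.555975² + 0.226561²) ≈ 0.600365 m.
In feet: 0.600365 m ÷ 0.3048 ≈ 1.9697 ft.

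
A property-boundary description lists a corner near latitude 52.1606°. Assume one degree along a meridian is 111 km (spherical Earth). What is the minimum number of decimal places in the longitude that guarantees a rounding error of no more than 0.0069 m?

At 52.1606° one degree of longitude covers 111000 × cos 52.1606° ≈ 111000 × 0.6135 ≈ 68093 m.
With N decimal places the half-ulp bound is 0.5·10⁻ᴺ°, or 0.5·10⁻ᴺ × 68093 m on the ground.
Setting 34046.5 × 10⁻ᴺ ≤ 0.0069 gives 10ᴺ ≥ 4.934e+06, i.e. N ≥ 6.69.
At 6 places the error can reach 0.034 m, but 7 places keeps it to 0.0034 m.

7 decimal places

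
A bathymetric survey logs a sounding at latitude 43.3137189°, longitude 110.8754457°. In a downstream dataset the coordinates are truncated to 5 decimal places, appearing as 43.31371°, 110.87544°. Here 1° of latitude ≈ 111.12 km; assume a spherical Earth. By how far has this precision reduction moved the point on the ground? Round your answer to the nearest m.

1 m

Δlat = 43.3137189 − 43.31371 = +0.0000089°; Δlon = 110.8754457 − 110.87544 = +0.0000057°.
North–south shift: 0.0000089 × 111120 = 0.988968 m.
E–W at 43.3137°: 0.0000057° × 111120 × cos 43.3137° = 0.0000057 × 111120 × 0.7276 ≈ 0.460856 m.
Distance: √(0.988968² + 0.460856²) ≈ 1.09108 m.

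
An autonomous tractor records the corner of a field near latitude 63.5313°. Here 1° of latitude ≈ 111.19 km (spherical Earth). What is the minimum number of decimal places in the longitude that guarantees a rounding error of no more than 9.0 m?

At 63.5313° one degree of longitude covers 111190 × cos 63.5313° ≈ 111190 × 0.4457 ≈ 49558.4 m.
N decimal places → at most half a unit in the last place, 0.5 × 10⁻ᴺ° = 49558.4/2 × 10⁻ᴺ m.
Need 0.5 × 49558.4 × 10⁻ᴺ ≤ 9.0 → 10⁻ᴺ ≤ 3.632e-04, so N ≥ 3.44.
So 4 decimal places suffice (2.48 m); 3 would allow up to 24.8 m.

4 decimal places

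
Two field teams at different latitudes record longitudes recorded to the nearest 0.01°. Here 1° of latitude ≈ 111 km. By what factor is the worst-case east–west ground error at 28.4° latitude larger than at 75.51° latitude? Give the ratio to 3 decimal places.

3.516

Rounding to 2 decimal places leaves the longitude within ±0.005° of the true value.
At 28.4°: 0.005° × 111000 × cos 28.4° = 0.005 × 111000 × 0.8796 ≈ 488.2 m.
Error at 75.51° = 0.005° × 111000 × cos 75.51° ≈ 555 × 0.2502 = 138.87 m.
The ratio reduces to cos 28.4° / cos 75.51° = 0.8796/0.2502 ≈ 3.5156.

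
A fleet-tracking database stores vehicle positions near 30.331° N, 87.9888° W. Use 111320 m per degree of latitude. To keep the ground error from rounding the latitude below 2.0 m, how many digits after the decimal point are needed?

5 decimal places

One degree of latitude covers 111320 m.
N decimal places → at most half a unit in the last place, 0.5 × 10⁻ᴺ° = 111320/2 × 10⁻ᴺ m.
Setting 55660 × 10⁻ᴺ ≤ 2.0 gives 10ᴺ ≥ 2.783e+04, i.e. N ≥ 4.44.
N = 4 would give 5.57 m (too coarse); N = 5 gives 0.557 m ≤ 2.0 m.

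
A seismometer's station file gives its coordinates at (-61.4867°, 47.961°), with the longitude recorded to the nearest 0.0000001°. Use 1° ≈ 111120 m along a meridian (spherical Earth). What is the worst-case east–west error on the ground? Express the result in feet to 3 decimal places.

0.009 feet

Rounding to 7 decimal places leaves the longitude within ±5e-08° of the true value.
At latitude 61.4867° a degree of longitude spans 111120 m × cos 61.4867° = 111120 × 0.4774 ≈ 53044.5 m.
East–west error: 5e-08° × 53044.5 m/° ≈ 0.00265223 m.
In feet: 0.00265223 m ÷ 0.3048 ≈ 0.0087015 ft.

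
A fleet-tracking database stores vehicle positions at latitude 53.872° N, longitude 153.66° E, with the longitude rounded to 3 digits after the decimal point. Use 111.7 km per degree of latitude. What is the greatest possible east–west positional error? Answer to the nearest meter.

33 meters

Rounding to 3 decimal places leaves the longitude within ±0.0005° of the true value.
One degree of longitude at 53.872° is 111700 × cos 53.872° ≈ 111700 × 0.5896 = 65857.3 m.
Maximum E–W displacement: 0.0005 × 65857.3 = 32.9287 m.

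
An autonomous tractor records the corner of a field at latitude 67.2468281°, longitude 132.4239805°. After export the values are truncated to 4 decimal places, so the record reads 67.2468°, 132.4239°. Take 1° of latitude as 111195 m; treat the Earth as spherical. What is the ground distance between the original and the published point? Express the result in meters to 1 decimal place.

4.7 meters

Δlat = 67.2468281 − 67.2468 = +0.0000281°; Δlon = 132.4239805 − 132.4239 = +0.0000805°.
N–S: 0.0000281° × 111195 m/° = 3.12458 m.
East–west at this latitude: 0.0000805° × 111195 × cos 67.2468° ≈ 0.0000805 × 43006.1 = 3.46199 m.
Combined displacement = (3.12458² + 3.46199²)^½ ≈ 4.66351 m.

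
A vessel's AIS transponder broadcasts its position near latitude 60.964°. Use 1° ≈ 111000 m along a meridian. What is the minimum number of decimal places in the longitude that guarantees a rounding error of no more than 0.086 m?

6 decimal places

At 60.964° one degree of longitude covers 111000 × cos 60.964° ≈ 111000 × 0.4854 ≈ 53874.9 m.
N decimal places → at most half a unit in the last place, 0.5 × 10⁻ᴺ° = 53874.9/2 × 10⁻ᴺ m.
Need 0.5 × 53874.9 × 10⁻ᴺ ≤ 0.086 → 10⁻ᴺ ≤ 3.193e-06, so N ≥ 5.50.
N = 5 would give 0.269 m (too coarse); N = 6 gives 0.0269 m ≤ 0.086 m.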